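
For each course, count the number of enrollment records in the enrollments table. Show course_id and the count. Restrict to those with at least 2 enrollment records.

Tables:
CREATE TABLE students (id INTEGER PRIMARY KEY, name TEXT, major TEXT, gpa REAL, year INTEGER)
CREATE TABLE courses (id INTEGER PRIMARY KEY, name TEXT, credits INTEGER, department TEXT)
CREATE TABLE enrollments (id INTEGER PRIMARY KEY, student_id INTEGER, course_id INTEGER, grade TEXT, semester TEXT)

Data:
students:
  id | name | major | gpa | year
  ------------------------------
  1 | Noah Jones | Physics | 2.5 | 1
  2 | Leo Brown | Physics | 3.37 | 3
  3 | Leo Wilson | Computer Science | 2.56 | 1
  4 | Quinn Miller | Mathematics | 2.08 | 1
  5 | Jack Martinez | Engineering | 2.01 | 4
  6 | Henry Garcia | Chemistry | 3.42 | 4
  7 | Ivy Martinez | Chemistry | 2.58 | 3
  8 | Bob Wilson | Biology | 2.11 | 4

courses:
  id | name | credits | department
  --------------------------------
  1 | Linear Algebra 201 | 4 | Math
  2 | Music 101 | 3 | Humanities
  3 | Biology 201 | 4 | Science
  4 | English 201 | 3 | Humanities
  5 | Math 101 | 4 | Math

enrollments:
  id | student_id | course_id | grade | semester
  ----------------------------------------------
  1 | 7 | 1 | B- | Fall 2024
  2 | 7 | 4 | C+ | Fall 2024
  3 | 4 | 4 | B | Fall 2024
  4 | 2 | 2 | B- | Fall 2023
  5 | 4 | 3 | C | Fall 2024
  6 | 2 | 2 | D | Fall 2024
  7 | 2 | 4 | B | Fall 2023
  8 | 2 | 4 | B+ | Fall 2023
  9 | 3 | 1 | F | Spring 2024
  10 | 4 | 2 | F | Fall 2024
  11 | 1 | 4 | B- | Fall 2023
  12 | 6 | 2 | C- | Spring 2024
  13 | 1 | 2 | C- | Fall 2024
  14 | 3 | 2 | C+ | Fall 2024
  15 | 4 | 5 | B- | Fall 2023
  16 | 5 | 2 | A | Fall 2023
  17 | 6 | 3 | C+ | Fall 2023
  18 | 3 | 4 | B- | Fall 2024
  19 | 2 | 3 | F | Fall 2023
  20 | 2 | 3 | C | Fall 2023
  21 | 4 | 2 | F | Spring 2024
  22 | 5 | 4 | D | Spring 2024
SELECT course_id, COUNT(*) AS enrollment_count FROM enrollments GROUP BY course_id HAVING COUNT(*) >= 2

Execution result:
course_id | enrollment_count
1 | 2
2 | 8
3 | 4
4 | 7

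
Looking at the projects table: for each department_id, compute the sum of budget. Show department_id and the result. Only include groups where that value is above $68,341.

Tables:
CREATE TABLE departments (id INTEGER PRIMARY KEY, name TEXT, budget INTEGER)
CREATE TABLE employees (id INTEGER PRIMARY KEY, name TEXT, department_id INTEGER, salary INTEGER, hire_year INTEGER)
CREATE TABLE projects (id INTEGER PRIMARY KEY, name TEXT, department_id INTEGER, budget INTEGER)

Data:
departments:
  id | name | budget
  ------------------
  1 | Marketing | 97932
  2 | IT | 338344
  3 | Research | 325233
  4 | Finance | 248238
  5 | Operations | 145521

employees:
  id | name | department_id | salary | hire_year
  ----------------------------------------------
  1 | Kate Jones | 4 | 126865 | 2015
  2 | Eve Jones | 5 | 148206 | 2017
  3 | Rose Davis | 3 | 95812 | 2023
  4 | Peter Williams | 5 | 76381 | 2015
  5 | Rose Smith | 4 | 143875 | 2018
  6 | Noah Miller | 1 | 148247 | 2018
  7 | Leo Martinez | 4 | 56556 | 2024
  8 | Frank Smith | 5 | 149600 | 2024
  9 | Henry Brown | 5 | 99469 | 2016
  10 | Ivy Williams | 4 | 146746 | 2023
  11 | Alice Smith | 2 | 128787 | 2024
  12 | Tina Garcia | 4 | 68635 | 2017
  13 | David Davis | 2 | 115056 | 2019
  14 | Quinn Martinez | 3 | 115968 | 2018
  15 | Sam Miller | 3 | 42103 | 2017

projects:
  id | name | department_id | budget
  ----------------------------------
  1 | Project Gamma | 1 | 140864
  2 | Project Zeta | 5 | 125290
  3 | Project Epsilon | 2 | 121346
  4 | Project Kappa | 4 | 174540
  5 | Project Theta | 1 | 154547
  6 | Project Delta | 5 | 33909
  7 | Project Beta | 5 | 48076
SELECT department_id, SUM(budget) AS sum_budget FROM projects GROUP BY department_id HAVING SUM(budget) > 68341

Execution result:
department_id | sum_budget
1 | 295411
2 | 121346
4 | 174540
5 | 207275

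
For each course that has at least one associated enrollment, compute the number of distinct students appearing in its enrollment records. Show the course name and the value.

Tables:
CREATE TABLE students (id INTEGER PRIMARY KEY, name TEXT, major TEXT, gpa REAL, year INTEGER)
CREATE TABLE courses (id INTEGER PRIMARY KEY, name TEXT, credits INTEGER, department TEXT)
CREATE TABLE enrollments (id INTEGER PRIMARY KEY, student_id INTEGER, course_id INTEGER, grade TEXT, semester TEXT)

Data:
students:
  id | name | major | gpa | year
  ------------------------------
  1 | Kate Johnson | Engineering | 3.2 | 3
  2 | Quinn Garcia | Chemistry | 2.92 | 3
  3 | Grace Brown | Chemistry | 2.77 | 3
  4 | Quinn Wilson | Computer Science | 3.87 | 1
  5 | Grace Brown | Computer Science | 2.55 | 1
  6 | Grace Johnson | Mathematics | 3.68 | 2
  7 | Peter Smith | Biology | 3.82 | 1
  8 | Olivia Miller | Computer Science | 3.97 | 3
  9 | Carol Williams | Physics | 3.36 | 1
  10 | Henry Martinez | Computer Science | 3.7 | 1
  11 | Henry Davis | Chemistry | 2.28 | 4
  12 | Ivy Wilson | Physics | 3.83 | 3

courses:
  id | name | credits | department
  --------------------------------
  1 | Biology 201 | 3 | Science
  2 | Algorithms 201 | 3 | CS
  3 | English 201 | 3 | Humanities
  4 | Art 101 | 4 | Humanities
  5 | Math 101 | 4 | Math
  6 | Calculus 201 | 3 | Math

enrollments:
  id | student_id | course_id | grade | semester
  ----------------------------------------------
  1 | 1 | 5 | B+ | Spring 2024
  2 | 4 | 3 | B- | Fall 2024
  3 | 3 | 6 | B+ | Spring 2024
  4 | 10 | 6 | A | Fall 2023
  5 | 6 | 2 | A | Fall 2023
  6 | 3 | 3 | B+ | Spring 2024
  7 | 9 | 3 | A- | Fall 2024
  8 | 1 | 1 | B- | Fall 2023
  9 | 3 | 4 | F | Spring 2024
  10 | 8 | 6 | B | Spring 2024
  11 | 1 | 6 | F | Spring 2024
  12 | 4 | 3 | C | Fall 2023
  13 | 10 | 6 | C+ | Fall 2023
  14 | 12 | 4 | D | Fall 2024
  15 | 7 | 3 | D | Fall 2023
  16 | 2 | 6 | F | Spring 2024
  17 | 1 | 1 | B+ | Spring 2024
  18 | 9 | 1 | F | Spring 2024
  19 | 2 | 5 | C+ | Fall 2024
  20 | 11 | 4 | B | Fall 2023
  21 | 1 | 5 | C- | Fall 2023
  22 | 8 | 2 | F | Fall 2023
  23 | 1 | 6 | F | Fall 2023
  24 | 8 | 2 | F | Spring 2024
SELECT p.name, COUNT(DISTINCT c.student_id) AS distinct_student_count FROM enrollments c JOIN courses p ON c.course_id = p.id GROUP BY p.id, p.name

Execution result:
name | distinct_student_count
Biology 201 | 2
Algorithms 201 | 2
English 201 | 4
Art 101 | 3
Math 101 | 2
Calculus 201 | 5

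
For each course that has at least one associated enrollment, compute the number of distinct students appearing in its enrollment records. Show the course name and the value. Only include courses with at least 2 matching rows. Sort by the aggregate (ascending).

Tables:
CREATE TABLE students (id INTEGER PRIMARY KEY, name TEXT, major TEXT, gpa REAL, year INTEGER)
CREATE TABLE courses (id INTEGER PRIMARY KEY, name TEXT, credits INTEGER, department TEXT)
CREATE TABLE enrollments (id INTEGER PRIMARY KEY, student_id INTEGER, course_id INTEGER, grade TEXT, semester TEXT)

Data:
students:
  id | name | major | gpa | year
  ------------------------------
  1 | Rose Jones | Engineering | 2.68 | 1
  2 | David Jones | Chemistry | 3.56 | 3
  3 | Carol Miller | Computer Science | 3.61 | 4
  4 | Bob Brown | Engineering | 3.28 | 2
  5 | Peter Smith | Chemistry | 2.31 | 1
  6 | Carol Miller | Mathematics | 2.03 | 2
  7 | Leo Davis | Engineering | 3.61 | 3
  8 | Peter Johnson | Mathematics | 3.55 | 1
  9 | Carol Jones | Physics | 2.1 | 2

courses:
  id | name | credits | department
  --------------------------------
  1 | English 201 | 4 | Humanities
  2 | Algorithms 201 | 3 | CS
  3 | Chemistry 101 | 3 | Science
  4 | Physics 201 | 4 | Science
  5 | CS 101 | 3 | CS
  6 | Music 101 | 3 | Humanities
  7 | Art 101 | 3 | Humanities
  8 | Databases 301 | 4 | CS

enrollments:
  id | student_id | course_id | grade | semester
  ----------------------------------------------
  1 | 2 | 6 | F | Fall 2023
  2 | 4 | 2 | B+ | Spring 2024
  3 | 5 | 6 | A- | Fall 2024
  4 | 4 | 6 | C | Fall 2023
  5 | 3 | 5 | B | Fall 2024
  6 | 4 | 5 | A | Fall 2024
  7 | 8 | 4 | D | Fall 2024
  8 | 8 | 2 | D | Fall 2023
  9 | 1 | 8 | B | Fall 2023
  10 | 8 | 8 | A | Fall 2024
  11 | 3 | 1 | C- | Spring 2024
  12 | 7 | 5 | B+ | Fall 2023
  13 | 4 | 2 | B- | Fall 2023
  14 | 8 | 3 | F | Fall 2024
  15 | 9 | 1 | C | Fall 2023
SELECT p.name, COUNT(DISTINCT c.student_id) AS distinct_student_count FROM enrollments c JOIN courses p ON c.course_id = p.id GROUP BY p.id, p.name HAVING COUNT(*) >= 2 ORDER BY distinct_student_count ASC

Execution result:
name | distinct_student_count
English 201 | 2
Algorithms 201 | 2
Databases 301 | 2
CS 101 | 3
Music 101 | 3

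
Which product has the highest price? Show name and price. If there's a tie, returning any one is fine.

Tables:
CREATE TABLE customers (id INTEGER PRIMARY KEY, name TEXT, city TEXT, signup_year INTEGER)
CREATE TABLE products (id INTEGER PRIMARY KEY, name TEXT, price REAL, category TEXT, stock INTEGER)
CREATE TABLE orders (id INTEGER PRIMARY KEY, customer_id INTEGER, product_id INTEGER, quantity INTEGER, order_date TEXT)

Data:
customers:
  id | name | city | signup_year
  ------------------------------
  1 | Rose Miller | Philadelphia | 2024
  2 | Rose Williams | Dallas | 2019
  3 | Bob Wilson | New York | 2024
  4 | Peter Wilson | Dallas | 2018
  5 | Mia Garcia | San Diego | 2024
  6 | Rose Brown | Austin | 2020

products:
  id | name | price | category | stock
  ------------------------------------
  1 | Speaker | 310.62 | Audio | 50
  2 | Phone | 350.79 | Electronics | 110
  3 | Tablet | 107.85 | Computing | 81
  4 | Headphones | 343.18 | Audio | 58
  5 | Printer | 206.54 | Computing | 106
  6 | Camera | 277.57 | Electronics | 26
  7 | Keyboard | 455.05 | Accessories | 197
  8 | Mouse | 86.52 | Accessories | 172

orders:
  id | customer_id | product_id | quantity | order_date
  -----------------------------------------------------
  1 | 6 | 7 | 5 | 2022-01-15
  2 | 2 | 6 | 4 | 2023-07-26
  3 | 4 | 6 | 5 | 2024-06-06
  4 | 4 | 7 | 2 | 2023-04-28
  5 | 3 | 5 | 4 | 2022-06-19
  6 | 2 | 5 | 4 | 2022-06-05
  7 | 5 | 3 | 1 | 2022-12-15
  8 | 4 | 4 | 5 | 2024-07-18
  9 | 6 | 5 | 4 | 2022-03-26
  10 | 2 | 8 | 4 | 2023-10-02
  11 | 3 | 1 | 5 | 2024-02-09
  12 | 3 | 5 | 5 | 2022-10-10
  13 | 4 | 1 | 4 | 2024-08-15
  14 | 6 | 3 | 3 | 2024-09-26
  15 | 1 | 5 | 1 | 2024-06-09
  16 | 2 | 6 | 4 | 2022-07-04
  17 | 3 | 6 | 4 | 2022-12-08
SELECT name, price FROM products ORDER BY price DESC LIMIT 1

Execution result:
name | price
Keyboard | 455.05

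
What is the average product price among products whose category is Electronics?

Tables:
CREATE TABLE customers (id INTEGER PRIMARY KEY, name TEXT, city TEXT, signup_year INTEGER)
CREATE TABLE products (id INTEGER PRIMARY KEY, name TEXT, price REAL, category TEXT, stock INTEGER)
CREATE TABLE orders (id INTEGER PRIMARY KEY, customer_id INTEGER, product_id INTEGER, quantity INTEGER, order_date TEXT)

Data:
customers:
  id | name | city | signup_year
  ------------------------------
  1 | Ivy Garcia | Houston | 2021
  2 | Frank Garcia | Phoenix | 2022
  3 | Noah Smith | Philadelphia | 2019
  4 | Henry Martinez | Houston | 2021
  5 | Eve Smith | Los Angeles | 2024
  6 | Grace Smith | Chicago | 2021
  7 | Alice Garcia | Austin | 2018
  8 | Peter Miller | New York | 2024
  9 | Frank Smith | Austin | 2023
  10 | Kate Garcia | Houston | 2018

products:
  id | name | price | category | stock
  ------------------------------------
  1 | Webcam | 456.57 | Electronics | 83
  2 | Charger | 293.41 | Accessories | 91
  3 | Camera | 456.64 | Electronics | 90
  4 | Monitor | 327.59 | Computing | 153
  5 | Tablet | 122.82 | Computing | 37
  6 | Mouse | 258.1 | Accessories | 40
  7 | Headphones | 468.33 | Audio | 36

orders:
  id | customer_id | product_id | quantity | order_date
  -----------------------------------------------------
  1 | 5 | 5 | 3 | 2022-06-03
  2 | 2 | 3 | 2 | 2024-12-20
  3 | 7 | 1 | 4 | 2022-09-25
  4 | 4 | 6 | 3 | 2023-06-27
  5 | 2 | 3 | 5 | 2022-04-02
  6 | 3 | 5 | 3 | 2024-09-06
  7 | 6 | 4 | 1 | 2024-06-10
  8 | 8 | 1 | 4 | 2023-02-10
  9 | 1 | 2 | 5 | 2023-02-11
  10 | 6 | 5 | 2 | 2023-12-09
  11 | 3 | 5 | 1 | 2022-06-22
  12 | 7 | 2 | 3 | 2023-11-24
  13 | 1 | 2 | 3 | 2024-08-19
SELECT AVG(price) FROM products WHERE category = 'Electronics'

Execution result:
456.61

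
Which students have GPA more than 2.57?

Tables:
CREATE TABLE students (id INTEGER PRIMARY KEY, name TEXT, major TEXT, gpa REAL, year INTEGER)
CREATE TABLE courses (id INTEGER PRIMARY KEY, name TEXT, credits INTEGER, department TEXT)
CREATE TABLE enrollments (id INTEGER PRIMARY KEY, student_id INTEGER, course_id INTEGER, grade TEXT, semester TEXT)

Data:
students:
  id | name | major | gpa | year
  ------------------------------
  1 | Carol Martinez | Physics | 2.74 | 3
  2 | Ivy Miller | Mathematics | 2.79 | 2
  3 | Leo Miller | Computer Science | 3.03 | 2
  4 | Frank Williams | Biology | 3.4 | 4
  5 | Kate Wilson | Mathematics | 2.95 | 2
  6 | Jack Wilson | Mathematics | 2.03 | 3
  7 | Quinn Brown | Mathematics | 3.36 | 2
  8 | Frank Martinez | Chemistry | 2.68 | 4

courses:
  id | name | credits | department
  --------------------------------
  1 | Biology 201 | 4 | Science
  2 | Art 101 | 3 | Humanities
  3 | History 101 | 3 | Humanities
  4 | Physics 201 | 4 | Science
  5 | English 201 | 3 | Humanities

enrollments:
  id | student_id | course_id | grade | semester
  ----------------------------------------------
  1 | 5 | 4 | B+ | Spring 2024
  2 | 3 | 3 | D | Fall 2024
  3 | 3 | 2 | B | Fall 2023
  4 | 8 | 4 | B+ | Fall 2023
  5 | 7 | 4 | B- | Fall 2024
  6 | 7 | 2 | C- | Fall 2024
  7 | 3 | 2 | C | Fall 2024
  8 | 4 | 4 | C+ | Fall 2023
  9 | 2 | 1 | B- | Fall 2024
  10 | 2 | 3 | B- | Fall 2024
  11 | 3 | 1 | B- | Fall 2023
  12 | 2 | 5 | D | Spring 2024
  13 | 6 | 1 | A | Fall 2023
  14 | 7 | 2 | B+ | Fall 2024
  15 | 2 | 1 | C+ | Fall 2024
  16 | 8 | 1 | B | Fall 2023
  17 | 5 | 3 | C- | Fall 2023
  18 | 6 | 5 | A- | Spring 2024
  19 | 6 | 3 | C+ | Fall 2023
SELECT name, gpa FROM students WHERE gpa > 2.57

Execution result:
name | gpa
Carol Martinez | 2.74
Ivy Miller | 2.79
Leo Miller | 3.03
Frank Williams | 3.40
Kate Wilson | 2.95
Quinn Brown | 3.36
Frank Martinez | 2.68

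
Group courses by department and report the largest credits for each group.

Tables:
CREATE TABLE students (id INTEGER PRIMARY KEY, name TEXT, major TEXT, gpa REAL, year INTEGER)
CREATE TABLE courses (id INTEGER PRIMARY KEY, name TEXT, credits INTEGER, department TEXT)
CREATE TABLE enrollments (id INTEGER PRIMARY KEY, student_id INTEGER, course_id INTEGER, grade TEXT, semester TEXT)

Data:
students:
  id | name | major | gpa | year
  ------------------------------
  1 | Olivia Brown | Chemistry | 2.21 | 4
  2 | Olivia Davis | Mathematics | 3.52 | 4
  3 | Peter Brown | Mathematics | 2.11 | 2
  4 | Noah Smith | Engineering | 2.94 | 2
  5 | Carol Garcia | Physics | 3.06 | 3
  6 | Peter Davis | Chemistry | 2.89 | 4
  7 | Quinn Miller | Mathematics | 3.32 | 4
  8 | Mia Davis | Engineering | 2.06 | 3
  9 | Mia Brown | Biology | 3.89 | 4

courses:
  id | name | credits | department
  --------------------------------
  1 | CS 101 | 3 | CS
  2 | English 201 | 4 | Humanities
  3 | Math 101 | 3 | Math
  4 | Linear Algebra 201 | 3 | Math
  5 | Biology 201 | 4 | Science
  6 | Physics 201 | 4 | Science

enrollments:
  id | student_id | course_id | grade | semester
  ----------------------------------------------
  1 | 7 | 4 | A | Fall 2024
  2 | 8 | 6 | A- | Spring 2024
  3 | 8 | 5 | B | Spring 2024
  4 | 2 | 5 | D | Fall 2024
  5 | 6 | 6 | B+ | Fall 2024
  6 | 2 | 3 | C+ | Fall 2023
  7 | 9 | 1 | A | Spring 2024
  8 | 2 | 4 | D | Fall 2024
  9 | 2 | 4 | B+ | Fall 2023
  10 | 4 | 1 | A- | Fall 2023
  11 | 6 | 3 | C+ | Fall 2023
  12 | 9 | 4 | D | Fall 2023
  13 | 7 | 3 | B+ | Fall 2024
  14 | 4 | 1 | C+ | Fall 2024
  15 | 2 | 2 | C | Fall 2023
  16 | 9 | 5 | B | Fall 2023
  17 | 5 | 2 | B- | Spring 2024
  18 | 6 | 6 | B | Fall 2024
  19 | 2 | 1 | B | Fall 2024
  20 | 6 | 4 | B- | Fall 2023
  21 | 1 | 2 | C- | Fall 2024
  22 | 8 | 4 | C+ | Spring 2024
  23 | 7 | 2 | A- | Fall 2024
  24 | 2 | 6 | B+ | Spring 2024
SELECT department, MAX(credits) AS max_credits FROM courses GROUP BY department

Execution result:
department | max_credits
CS | 3
Humanities | 4
Math | 3
Science | 4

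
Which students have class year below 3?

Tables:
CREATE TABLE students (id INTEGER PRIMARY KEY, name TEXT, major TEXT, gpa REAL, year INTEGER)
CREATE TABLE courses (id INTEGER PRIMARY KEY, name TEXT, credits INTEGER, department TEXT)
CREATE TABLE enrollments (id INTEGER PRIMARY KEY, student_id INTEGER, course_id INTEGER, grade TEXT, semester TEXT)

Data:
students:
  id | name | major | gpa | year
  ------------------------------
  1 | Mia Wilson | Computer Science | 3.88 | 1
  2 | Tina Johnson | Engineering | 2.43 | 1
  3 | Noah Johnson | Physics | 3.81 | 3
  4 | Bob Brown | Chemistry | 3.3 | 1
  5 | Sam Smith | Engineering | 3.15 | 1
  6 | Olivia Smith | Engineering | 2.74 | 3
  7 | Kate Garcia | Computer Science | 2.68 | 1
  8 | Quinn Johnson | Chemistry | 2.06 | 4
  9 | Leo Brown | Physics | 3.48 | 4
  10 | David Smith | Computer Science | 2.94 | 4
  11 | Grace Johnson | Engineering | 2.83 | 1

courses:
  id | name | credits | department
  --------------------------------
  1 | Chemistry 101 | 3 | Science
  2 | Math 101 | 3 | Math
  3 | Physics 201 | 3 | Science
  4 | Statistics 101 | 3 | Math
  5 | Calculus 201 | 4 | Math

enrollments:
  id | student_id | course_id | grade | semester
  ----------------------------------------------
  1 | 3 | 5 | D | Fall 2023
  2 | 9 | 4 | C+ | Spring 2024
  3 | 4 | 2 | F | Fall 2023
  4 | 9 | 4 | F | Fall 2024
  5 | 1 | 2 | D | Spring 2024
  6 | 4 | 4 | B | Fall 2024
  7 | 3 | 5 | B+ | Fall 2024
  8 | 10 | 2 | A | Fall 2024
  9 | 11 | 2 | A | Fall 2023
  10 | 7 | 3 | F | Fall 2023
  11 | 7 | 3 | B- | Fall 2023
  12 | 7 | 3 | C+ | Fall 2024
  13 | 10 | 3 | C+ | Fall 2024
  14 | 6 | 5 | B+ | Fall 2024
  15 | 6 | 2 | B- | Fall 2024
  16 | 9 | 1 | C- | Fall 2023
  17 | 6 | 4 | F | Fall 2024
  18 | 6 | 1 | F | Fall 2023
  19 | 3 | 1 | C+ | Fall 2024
SELECT name, year FROM students WHERE year < 3

Execution result:
name | year
Mia Wilson | 1
Tina Johnson | 1
Bob Brown | 1
Sam Smith | 1
Kate Garcia | 1
Grace Johnson | 1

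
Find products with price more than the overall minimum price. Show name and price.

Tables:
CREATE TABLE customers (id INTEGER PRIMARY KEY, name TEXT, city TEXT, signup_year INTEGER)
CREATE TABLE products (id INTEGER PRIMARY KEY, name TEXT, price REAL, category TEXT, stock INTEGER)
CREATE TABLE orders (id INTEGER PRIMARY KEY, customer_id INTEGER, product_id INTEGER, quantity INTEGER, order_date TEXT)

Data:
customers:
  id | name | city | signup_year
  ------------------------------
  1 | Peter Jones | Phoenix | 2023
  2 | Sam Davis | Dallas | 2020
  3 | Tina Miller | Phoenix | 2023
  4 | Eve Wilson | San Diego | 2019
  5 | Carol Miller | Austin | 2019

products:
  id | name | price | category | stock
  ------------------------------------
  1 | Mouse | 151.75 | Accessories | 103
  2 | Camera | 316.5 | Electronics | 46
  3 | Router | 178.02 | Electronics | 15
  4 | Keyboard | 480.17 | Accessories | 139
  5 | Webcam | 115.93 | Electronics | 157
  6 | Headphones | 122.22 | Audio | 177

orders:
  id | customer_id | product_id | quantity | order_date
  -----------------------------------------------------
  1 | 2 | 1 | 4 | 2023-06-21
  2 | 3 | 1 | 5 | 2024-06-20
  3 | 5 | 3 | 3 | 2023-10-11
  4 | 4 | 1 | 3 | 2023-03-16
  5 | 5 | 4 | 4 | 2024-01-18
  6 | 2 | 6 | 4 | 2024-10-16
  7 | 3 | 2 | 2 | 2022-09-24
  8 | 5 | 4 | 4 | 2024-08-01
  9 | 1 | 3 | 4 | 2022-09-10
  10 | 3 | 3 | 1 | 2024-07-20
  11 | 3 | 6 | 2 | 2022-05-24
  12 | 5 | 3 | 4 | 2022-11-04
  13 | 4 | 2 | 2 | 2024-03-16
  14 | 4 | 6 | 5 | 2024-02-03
SELECT name, price FROM products WHERE price > (SELECT MIN(price) FROM products)

Execution result:
name | price
Mouse | 151.75
Camera | 316.50
Router | 178.02
Keyboard | 480.17
Headphones | 122.22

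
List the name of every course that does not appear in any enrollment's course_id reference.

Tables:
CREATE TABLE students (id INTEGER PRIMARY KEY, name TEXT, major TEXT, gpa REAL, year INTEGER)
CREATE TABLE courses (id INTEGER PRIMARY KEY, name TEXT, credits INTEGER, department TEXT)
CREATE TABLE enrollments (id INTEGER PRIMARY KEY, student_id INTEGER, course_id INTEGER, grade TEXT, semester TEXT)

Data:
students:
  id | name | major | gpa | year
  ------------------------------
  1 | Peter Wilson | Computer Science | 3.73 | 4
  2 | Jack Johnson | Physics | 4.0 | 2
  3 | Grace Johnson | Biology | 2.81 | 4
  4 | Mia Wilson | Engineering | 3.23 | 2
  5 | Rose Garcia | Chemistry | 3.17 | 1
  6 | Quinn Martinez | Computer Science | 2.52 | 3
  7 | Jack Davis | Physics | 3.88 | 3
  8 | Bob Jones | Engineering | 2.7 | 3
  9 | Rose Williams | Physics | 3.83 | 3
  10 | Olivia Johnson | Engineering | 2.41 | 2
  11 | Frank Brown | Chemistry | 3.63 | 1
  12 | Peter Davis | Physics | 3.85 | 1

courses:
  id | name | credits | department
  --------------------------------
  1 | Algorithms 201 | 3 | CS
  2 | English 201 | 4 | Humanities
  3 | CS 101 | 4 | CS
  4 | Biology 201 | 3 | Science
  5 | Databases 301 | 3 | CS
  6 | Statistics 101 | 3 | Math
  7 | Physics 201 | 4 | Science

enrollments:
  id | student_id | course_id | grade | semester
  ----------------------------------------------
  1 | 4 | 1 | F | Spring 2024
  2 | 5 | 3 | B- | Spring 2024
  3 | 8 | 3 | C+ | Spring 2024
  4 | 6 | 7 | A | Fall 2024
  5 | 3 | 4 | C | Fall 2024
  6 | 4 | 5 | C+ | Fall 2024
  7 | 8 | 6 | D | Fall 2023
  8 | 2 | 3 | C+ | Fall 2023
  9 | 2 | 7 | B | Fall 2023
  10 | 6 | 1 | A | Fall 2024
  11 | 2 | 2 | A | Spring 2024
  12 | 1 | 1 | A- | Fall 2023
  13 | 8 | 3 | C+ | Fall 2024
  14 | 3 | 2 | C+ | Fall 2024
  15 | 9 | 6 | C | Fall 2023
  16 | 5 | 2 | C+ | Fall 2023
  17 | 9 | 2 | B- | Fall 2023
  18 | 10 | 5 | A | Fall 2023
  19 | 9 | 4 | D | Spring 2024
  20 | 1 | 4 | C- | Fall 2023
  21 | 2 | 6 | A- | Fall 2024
SELECT p.name FROM courses p LEFT JOIN enrollments c ON c.course_id = p.id WHERE c.id IS NULL

Execution result:
(no rows)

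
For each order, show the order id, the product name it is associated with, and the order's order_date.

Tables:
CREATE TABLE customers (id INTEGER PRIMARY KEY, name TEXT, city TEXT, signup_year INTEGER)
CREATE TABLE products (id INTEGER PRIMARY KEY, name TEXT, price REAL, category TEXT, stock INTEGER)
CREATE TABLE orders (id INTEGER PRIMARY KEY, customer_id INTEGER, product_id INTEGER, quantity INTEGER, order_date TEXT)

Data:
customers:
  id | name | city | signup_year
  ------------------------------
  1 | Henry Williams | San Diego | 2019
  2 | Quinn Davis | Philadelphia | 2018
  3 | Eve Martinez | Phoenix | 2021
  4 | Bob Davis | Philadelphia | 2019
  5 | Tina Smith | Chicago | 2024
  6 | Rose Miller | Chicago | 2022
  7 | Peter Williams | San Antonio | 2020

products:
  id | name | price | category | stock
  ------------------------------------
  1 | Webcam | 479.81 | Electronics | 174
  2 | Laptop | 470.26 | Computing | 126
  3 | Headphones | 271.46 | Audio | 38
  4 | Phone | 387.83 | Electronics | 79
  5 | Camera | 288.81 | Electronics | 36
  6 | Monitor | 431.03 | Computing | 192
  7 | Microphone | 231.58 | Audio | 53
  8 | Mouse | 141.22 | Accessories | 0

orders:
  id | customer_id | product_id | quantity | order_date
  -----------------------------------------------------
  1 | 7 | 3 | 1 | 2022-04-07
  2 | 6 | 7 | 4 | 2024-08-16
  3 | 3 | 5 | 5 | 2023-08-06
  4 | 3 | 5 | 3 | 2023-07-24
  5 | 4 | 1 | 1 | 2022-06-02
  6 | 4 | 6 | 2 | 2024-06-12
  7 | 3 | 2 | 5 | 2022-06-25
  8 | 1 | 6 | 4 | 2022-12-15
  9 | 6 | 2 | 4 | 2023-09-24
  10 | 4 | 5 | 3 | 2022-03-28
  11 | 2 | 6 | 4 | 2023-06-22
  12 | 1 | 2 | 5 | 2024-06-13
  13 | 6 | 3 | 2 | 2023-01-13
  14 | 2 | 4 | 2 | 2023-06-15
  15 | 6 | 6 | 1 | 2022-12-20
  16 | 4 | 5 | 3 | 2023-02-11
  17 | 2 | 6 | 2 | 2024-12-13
SELECT c.id, p.name AS product, c.order_date FROM orders c JOIN products p ON c.product_id = p.id

Execution result:
id | product | order_date
1 | Headphones | 2022-04-07
2 | Microphone | 2024-08-16
3 | Camera | 2023-08-06
4 | Camera | 2023-07-24
5 | Webcam | 2022-06-02
6 | Monitor | 2024-06-12
7 | Laptop | 2022-06-25
8 | Monitor | 2022-12-15
9 | Laptop | 2023-09-24
10 | Camera | 2022-03-28
11 | Monitor | 2023-06-22
12 | Laptop | 2024-06-13
13 | Headphones | 2023-01-13
14 | Phone | 2023-06-15
15 | Monitor | 2022-12-20
16 | Camera | 2023-02-11
17 | Monitor | 2024-12-13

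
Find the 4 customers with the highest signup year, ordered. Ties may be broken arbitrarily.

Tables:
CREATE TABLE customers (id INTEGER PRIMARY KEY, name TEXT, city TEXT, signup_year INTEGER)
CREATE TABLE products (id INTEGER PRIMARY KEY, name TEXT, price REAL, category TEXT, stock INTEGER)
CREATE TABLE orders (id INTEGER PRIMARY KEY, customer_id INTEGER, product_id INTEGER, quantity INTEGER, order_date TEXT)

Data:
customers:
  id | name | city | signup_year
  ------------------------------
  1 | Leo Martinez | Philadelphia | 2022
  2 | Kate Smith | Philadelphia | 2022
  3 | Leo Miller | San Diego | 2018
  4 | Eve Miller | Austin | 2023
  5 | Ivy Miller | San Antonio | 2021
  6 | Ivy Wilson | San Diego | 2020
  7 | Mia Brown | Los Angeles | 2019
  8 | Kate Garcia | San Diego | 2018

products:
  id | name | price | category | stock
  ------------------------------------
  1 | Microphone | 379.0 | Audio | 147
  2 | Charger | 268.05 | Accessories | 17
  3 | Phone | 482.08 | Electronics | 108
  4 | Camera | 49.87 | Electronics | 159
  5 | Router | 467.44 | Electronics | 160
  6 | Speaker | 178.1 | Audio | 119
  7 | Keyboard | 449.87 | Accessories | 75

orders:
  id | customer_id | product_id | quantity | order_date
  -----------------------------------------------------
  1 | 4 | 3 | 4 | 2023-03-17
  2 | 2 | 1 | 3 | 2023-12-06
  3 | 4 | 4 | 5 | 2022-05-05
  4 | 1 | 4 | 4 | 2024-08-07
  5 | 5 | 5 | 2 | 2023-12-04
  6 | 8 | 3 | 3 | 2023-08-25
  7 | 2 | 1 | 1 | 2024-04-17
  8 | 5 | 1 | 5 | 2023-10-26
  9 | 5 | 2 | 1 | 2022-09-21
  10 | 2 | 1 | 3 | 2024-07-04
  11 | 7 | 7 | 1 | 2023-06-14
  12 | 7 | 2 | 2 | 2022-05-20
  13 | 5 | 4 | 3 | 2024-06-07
SELECT name, signup_year FROM customers ORDER BY signup_year DESC LIMIT 4

Execution result:
name | signup_year
Eve Miller | 2023
Leo Martinez | 2022
Kate Smith | 2022
Ivy Miller | 2021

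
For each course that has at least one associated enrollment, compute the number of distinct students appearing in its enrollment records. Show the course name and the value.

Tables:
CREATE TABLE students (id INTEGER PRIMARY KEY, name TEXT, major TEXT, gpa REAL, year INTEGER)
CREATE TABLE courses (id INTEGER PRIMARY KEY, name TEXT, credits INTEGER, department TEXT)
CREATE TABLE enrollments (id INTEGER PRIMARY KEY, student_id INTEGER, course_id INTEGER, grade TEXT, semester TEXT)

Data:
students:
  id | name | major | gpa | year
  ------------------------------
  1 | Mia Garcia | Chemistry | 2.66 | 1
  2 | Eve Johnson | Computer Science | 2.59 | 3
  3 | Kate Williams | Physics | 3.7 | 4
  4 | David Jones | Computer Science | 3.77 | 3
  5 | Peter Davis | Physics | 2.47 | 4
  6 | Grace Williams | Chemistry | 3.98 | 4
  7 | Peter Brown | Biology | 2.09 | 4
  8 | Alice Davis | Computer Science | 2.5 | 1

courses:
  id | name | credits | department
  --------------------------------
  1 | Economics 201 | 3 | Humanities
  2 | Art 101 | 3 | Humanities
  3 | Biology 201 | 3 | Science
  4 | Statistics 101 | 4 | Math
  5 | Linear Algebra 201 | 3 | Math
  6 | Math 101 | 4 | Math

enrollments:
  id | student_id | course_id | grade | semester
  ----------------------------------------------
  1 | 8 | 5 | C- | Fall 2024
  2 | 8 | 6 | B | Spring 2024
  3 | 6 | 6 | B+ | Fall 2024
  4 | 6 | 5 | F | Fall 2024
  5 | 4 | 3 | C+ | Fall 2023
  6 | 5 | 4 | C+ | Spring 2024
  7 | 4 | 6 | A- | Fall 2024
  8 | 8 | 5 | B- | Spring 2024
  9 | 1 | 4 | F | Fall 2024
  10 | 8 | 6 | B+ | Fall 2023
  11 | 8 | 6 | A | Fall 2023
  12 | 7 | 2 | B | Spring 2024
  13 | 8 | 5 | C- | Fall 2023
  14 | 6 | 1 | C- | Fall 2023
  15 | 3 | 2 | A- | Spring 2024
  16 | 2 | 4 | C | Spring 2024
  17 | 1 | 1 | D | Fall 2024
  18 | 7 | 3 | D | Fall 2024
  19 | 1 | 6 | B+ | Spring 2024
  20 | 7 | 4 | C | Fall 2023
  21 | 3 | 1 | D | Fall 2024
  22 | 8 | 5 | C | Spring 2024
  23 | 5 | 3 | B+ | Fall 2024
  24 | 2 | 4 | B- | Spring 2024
SELECT p.name, COUNT(DISTINCT c.student_id) AS distinct_student_count FROM enrollments c JOIN courses p ON c.course_id = p.id GROUP BY p.id, p.name

Execution result:
name | distinct_student_count
Economics 201 | 3
Art 101 | 2
Biology 201 | 3
Statistics 101 | 4
Linear Algebra 201 | 2
Math 101 | 4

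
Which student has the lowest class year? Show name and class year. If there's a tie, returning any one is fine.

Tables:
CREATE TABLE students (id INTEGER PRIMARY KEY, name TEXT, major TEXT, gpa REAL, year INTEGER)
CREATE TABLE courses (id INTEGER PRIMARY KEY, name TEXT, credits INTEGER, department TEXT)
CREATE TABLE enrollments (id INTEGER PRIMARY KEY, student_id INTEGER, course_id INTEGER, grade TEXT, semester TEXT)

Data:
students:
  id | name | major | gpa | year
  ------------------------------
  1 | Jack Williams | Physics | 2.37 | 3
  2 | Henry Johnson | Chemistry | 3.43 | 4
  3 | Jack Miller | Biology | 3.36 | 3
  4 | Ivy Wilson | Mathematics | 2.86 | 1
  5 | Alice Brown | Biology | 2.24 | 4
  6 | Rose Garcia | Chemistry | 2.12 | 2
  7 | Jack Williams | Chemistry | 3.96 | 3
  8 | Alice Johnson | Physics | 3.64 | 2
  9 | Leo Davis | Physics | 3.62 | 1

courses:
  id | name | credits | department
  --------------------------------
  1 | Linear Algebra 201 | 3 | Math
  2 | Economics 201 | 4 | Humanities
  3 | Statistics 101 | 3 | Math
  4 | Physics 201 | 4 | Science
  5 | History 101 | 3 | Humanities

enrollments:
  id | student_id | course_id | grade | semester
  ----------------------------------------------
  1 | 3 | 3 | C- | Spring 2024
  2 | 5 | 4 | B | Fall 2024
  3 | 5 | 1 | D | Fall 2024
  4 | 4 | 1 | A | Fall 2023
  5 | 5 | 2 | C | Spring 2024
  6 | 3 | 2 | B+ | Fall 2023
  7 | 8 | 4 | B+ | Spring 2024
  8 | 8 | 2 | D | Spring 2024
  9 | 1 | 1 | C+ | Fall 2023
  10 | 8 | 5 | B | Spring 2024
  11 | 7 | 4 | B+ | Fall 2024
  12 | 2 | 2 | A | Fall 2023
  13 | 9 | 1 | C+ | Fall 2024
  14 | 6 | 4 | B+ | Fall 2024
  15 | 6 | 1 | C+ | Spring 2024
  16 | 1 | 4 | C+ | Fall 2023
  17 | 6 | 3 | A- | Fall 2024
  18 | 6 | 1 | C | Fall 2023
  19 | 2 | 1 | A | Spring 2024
SELECT name, year FROM students ORDER BY year ASC LIMIT 1

Execution result:
name | year
Ivy Wilson | 1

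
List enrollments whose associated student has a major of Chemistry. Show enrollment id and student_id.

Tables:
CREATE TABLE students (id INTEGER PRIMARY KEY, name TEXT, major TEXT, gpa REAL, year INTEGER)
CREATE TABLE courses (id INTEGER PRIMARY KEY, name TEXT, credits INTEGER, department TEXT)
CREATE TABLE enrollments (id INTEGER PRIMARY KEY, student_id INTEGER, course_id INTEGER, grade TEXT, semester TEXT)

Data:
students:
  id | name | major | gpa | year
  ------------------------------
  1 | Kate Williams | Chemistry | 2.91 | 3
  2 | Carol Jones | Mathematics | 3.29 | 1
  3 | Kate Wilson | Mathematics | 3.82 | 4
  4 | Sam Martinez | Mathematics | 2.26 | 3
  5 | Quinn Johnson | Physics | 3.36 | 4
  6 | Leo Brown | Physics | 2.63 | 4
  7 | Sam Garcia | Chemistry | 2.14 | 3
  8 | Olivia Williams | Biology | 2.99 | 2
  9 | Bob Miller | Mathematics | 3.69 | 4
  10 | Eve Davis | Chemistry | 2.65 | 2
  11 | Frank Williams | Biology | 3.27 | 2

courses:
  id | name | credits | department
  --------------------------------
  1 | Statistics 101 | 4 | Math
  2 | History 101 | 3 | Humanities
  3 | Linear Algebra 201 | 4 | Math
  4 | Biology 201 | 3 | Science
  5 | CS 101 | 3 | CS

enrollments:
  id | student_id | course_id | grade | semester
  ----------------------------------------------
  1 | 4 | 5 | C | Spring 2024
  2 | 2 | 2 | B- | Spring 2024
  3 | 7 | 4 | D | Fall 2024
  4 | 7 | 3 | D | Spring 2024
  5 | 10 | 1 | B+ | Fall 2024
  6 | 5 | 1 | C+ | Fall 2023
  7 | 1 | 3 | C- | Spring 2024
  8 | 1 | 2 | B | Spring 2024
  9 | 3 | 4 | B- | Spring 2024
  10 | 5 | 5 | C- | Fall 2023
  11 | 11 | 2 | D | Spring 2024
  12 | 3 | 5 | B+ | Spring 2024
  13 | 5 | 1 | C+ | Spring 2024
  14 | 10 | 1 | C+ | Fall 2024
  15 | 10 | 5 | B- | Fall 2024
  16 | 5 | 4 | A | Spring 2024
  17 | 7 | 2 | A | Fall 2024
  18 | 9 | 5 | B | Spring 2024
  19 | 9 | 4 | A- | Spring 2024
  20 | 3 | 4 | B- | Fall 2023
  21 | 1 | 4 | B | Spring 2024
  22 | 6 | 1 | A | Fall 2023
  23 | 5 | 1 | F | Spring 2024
SELECT id, student_id FROM enrollments WHERE student_id IN (SELECT id FROM students WHERE major = 'Chemistry')

Execution result:
id | student_id
3 | 7
4 | 7
5 | 10
7 | 1
8 | 1
14 | 10
15 | 10
17 | 7
21 | 1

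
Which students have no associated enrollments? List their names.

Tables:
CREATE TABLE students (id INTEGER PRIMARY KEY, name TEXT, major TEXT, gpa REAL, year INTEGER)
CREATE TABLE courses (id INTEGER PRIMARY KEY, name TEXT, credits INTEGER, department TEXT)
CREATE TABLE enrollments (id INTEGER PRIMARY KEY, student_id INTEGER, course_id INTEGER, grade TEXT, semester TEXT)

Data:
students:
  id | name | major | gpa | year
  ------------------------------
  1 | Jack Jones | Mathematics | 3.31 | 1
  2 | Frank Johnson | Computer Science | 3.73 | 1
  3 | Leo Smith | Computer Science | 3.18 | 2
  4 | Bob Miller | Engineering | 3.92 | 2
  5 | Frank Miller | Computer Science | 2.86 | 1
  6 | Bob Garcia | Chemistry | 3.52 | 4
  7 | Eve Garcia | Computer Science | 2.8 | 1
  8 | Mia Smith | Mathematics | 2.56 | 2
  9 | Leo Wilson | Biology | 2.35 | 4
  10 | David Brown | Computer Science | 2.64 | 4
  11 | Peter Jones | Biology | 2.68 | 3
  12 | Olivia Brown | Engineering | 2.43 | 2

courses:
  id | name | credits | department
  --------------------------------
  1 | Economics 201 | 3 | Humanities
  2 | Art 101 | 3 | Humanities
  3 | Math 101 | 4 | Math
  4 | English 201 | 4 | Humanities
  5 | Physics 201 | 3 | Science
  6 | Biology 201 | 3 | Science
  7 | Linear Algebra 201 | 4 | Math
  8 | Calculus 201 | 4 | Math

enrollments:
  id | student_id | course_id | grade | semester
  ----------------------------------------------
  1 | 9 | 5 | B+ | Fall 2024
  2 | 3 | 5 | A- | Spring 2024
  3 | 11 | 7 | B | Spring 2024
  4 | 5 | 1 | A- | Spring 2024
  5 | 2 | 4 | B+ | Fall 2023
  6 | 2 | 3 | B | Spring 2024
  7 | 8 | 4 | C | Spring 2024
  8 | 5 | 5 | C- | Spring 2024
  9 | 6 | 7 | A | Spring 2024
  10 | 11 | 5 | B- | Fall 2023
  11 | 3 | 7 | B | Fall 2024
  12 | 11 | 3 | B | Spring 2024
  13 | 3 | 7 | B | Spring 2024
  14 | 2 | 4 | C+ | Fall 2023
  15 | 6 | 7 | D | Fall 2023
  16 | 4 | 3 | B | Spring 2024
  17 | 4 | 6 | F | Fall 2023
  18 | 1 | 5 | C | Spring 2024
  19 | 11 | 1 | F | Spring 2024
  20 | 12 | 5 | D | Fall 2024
SELECT p.name FROM students p LEFT JOIN enrollments c ON c.student_id = p.id WHERE c.id IS NULL

Execution result:
name
Eve Garcia
David Brown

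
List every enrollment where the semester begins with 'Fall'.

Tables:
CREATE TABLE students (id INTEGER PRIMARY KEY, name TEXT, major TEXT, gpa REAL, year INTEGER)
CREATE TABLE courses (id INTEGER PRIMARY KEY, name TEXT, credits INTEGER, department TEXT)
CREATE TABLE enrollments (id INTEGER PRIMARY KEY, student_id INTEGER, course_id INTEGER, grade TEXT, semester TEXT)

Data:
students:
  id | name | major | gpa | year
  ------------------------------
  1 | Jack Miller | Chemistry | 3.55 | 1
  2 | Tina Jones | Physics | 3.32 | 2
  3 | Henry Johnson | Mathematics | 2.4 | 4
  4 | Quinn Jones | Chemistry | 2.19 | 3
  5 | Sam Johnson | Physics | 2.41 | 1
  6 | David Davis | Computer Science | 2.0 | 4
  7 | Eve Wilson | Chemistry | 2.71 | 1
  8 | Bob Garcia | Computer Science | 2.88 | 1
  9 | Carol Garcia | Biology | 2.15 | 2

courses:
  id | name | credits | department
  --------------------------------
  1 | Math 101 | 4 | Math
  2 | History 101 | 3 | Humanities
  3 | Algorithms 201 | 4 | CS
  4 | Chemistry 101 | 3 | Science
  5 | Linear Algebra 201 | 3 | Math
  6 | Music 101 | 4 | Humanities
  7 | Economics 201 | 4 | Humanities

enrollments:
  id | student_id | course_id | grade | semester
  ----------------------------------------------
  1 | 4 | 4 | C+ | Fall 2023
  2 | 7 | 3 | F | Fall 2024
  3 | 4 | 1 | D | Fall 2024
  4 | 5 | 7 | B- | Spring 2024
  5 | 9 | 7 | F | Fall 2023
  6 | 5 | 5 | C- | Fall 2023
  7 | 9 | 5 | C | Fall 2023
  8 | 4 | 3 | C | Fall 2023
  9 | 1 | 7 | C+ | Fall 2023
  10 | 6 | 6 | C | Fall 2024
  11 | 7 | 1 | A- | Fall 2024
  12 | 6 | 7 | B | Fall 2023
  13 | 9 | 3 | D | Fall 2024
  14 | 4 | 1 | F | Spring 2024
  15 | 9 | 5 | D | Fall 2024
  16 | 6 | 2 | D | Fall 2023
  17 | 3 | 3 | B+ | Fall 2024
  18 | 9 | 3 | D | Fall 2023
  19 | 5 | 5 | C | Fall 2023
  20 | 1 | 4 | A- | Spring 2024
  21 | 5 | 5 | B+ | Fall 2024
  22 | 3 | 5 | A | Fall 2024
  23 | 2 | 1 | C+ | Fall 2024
SELECT id, semester FROM enrollments WHERE semester LIKE 'Fall%'

Execution result:
id | semester
1 | Fall 2023
2 | Fall 2024
3 | Fall 2024
5 | Fall 2023
6 | Fall 2023
7 | Fall 2023
8 | Fall 2023
9 | Fall 2023
10 | Fall 2024
11 | Fall 2024
12 | Fall 2023
13 | Fall 2024
15 | Fall 2024
16 | Fall 2023
17 | Fall 2024
18 | Fall 2023
19 | Fall 2023
21 | Fall 2024
22 | Fall 2024
23 | Fall 2024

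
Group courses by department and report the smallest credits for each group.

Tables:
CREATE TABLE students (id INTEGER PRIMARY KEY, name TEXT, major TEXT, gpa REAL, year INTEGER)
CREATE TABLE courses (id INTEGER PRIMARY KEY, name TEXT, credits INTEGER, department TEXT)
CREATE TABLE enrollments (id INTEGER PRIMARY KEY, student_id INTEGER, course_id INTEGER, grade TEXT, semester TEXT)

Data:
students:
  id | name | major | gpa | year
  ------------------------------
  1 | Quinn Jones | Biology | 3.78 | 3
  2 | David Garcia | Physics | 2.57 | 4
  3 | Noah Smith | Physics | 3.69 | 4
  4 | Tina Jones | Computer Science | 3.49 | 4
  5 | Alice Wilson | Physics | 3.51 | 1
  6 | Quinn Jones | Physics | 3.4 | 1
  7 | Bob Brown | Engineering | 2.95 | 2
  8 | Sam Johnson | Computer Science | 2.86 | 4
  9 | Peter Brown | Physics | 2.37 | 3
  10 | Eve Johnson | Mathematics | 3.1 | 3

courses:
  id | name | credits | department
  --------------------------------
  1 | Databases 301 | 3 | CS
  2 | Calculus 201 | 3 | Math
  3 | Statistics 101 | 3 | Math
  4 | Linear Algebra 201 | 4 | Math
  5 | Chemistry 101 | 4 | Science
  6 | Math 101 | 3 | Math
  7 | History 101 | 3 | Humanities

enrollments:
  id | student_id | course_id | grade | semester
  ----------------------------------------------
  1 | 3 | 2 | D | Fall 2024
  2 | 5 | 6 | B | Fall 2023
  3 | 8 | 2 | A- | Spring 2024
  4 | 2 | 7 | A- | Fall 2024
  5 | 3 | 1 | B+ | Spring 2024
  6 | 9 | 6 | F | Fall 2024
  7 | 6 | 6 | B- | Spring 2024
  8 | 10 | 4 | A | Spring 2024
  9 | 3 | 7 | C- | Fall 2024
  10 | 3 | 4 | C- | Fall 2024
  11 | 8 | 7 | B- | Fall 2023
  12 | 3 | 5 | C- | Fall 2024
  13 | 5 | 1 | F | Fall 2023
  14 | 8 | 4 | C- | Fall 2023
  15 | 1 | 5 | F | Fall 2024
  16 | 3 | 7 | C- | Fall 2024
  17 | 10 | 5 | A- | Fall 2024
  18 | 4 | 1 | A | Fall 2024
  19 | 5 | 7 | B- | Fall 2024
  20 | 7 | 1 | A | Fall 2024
SELECT department, MIN(credits) AS min_credits FROM courses GROUP BY department

Execution result:
department | min_credits
CS | 3
Humanities | 3
Math | 3
Science | 4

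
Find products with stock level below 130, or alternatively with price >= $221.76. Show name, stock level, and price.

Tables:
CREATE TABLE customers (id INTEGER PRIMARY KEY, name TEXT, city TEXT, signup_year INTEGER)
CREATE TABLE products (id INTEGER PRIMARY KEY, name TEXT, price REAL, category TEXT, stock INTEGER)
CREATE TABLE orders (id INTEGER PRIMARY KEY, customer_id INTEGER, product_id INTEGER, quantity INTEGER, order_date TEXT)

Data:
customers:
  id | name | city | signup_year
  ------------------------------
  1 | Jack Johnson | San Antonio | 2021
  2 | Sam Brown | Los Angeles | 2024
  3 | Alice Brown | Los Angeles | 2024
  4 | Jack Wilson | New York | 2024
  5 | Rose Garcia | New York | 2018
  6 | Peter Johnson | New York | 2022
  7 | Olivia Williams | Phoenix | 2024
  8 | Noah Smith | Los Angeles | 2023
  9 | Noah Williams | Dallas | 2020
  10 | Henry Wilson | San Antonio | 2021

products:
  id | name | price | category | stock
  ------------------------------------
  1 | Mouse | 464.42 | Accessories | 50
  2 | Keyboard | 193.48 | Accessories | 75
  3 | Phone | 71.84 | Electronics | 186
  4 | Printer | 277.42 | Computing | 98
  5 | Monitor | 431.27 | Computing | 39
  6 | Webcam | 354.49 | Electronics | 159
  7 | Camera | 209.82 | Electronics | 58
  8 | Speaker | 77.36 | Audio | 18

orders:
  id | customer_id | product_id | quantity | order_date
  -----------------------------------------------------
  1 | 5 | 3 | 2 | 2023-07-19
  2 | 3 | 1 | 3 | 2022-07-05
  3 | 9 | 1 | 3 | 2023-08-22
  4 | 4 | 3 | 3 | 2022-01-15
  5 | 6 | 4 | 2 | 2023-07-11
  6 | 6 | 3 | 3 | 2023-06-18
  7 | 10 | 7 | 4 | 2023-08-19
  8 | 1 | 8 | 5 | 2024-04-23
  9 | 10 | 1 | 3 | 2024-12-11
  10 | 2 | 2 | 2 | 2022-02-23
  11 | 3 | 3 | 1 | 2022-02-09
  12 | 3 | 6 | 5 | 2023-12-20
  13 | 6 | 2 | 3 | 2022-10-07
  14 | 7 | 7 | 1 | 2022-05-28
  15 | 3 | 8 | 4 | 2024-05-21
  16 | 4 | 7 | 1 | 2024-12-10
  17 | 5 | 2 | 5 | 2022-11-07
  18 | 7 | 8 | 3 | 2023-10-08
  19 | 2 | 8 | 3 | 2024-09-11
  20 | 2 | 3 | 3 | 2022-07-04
SELECT name, stock, price FROM products WHERE stock < 130 OR price >= 221.76

Execution result:
name | stock | price
Mouse | 50 | 464.42
Keyboard | 75 | 193.48
Printer | 98 | 277.42
Monitor | 39 | 431.27
Webcam | 159 | 354.49
Camera | 58 | 209.82
Speaker | 18 | 77.36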